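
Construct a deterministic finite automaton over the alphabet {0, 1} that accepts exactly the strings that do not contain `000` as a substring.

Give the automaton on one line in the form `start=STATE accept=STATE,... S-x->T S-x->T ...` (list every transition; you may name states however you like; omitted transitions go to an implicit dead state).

start=q0 accept=q0,q1,q2 q0-0->q1 q0-1->q0 q1-0->q2 q1-1->q0 q2-0->q3 q2-1->q0 q3-0->q3 q3-1->q3

Track partial matches of the forbidden pattern `000`. State q3 is a dead state reached once `000` has occurred; every other state accepts. q0 means no part of `000` is currently matched.
A 4-state machine:
        0   1  
>* q0   q1  q0 
 * q1   q2  q0 
 * q2   q3  q0 
   q3   q3  q3 
(> = start, * = accepting)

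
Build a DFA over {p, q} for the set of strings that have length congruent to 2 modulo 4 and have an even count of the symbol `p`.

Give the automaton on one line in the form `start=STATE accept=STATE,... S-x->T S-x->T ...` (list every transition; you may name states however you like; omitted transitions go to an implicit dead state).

start=A accept=D A-p->B A-q->C B-p->D B-q->E C-p->E C-q->D D-p->F D-q->G E-p->G E-q->F F-p->A F-q->H G-p->H G-q->A H-p->C H-q->B

Handle the two conditions separately and then intersect. One (4 states) tracks the input length modulo 4; the other (2 states) tracks the count of `p`s modulo 2. Each combined state is a pair, one component from each; accept when both components accept.
8 states suffice.
       p  q 
>  A   B  C 
   B   D  E 
   C   E  D 
 * D   F  G 
   E   G  F 
   F   A  H 
   G   H  A 
   H   C  B 
(> = start, * = accepting)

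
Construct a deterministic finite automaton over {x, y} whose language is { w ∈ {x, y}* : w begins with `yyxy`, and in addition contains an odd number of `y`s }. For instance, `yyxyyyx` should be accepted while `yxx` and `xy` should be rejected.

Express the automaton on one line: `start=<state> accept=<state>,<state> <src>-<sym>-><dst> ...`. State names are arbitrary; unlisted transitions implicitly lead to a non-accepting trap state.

Build one automaton per condition and run them in lockstep. One (6 states) tracks whether the input so far still matches the prefix `yyxy`; the other (2 states) tracks the count of `y`s modulo 2. Each combined state is a pair, one component from each; accept when both components accept. After merging equivalent states the machine shrinks.
        x   y  
>  q0   q1  q2 
   q1   q1  q1 
   q2   q1  q3 
   q3   q4  q1 
   q4   q1  q5 
 * q5   q5  q6 
   q6   q6  q5 
(> = start, * = accepting)

start=q0 accept=q5 q0-x->q1 q0-y->q2 q1-x->q1 q1-y->q1 q2-x->q1 q2-y->q3 q3-x->q4 q3-y->q1 q4-x->q1 q4-y->q5 q5-x->q5 q5-y->q6 q6-x->q6 q6-y->q5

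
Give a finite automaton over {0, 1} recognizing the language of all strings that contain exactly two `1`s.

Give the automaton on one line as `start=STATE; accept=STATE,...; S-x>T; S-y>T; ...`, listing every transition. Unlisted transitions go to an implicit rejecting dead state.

start=q0; accept=q2; q0-0>q0; q0-1>q1; q1-0>q1; q1-1>q2; q2-0>q2; q2-1>q3; q3-0>q3; q3-1>q3

Only the number of `1`s matters, and only up to 3. Make a chain q0 → q1 → q2 → q3 advanced by each `1` (with q3 absorbing); every other symbol self-loops. The accepting set is {q2}.
With 4 states:
        0   1  
>  q0   q0  q1 
   q1   q1  q2 
 * q2   q2  q3 
   q3   q3  q3 
(> = start, * = accepting)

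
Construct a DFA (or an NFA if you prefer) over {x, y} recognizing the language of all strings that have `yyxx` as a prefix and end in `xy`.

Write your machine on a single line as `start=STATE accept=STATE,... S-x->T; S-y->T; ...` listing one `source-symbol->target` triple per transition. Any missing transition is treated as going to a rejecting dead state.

Handle the two conditions separately and then intersect. The first has 6 states tracking whether the input so far still matches the prefix `yyxx`; the second has 3 states tracking how much of the suffix `xy` has currently been matched. A product state is a pair (one from each), accepting exactly when both do.
        x   y  
>  q0   q1  q2 
   q1   q1  q3 
   q2   q1  q4 
   q3   q1  q5 
   q4   q6  q5 
   q5   q1  q5 
   q6   q7  q3 
   q7   q7  q8 
 * q8   q7  q9 
   q9   q7  q9 
(> = start, * = accepting)

start=q0; accept=q8; q0-x->q1; q0-y->q2; q1-x->q1; q1-y->q3; q2-x->q1; q2-y->q4; q3-x->q1; q3-y->q5; q4-x->q6; q4-y->q5; q5-x->q1; q5-y->q5; q6-x->q7; q6-y->q3; q7-x->q7; q7-y->q8; q8-x->q7; q8-y->q9; q9-x->q7; q9-y->q9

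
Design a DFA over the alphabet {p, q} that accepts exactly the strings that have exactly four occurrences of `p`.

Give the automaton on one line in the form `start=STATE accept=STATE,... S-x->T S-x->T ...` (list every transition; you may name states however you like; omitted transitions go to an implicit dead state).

start=s0 accept=s4 s0-p->s1 s0-q->s0 s1-p->s2 s1-q->s1 s2-p->s3 s2-q->s2 s3-p->s4 s3-q->s3 s4-p->s5 s4-q->s4 s5-p->s5 s5-q->s5

Only the number of `p`s matters, and only up to 5. Make a chain s0 → s1 → s2 → s3 → s4 → s5 advanced by each `p` (with s5 absorbing); every other symbol self-loops. The accepting set is {s4}.
        p   q  
>  s0   s1  s0 
   s1   s2  s1 
   s2   s3  s2 
   s3   s4  s3 
 * s4   s5  s4 
   s5   s5  s5 
(> = start, * = accepting)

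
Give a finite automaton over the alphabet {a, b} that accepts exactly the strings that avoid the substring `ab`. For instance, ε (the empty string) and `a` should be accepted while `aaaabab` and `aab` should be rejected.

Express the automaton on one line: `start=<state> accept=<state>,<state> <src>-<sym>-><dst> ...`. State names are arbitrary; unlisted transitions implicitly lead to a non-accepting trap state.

Track partial matches of the forbidden pattern `ab`. State q2 is a dead state reached once `ab` has occurred; every other state accepts. q0 means no part of `ab` is currently matched.
With 3 states:
        a   b  
>* q0   q1  q0 
 * q1   q1  q2 
   q2   q2  q2 
(> = start, * = accepting)

start=q0 accept=q0,q1 q0-a->q1 q0-b->q0 q1-a->q1 q1-b->q2 q2-a->q2 q2-b->q2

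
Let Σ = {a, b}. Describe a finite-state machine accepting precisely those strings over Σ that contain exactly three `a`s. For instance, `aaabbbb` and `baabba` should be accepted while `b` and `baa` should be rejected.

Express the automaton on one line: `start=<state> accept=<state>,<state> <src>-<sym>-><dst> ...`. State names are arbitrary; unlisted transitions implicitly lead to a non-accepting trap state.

Count `a`s, saturating at 4: states q0 through q3 mean 0 through 3 `a`s seen; q4 means more than 3. Each `a` increments (capped at q4); other symbols loop. Accept from {q3}.
A 5-state machine:
        a   b  
>  q0   q1  q0 
   q1   q2  q1 
   q2   q3  q2 
 * q3   q4  q3 
   q4   q4  q4 
(> = start, * = accepting)

start=q0 accept=q3 q0-a->q1 q0-b->q0 q1-a->q2 q1-b->q1 q2-a->q3 q2-b->q2 q3-a->q4 q3-b->q3 q4-a->q4 q4-b->q4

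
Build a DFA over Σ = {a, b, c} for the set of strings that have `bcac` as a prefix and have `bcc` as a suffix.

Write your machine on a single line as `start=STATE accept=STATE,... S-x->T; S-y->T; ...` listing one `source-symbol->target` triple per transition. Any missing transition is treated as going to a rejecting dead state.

start=S0; accept=S8; S0-a->S1; S0-b->S2; S0-c->S1; S1-a->S1; S1-b->S1; S1-c->S1; S2-a->S1; S2-b->S1; S2-c->S3; S3-a->S4; S3-b->S1; S3-c->S1; S4-a->S1; S4-b->S1; S4-c->S5; S5-a->S5; S5-b->S6; S5-c->S5; S6-a->S5; S6-b->S6; S6-c->S7; S7-a->S5; S7-b->S6; S7-c->S8; S8-a->S5; S8-b->S6; S8-c->S5

Run two small machines in parallel and take their product. The first has 6 states tracking whether the input so far still matches the prefix `bcac`; the second has 4 states tracking how much of the suffix `bcc` has currently been matched. A product state is a pair (one from each), accepting exactly when both do. Minimizing collapses redundant product states.
A 9-state machine:
        a   b   c  
>  S0   S1  S2  S1 
   S1   S1  S1  S1 
   S2   S1  S1  S3 
   S3   S4  S1  S1 
   S4   S1  S1  S5 
   S5   S5  S6  S5 
   S6   S5  S6  S7 
   S7   S5  S6  S8 
 * S8   S5  S6  S5 
(> = start, * = accepting)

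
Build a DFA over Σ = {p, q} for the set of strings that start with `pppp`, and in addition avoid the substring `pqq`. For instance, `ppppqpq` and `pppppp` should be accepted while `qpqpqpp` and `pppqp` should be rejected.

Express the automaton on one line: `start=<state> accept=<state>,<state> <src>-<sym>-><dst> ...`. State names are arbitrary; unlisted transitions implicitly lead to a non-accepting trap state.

start=S0 accept=S5,S6 S0-p->S1 S0-q->S2 S1-p->S3 S1-q->S2 S2-p->S2 S2-q->S2 S3-p->S4 S3-q->S2 S4-p->S5 S4-q->S2 S5-p->S5 S5-q->S6 S6-p->S5 S6-q->S2

Run two small machines in parallel and take their product. One (6 states) tracks whether the input so far still matches the prefix `pppp`; the other (4 states) tracks partial matches of the forbidden pattern `pqq`. Each combined state is a pair, one component from each; accept when both components accept. After merging equivalent states the machine shrinks.
A 7-state machine:
        p   q  
>  S0   S1  S2 
   S1   S3  S2 
   S2   S2  S2 
   S3   S4  S2 
   S4   S5  S2 
 * S5   S5  S6 
 * S6   S5  S2 
(> = start, * = accepting)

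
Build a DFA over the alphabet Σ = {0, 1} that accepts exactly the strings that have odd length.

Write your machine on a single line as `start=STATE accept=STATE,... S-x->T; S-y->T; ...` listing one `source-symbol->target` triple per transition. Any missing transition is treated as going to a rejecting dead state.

start=q0; accept=q1; q0-0->q1; q0-1->q1; q1-0->q0; q1-1->q0

Only the length mod 2 matters, so use a 2-cycle: from any state, every input symbol moves to the next state, wrapping q1 back to q0. Mark q1 accepting.
With 2 states:
        0   1  
>  q0   q1  q1 
 * q1   q0  q0 
(> = start, * = accepting)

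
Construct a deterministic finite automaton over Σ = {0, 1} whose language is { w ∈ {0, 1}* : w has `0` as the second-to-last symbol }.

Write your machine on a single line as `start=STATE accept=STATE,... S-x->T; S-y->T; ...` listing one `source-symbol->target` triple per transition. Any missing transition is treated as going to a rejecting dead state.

Because acceptance depends on a position counted from the end, the machine has to buffer the most recent 2 symbols. Make each state the string of the last up-to-2 symbols read; on input `x` shift the window left and append `x`. Accept when the buffered window has length 2 and begins with `0`.
        0   1  
>  q0   q1  q2 
   q1   q3  q4 
   q2   q5  q6 
 * q3   q3  q4 
 * q4   q5  q6 
   q5   q3  q4 
   q6   q5  q6 
(> = start, * = accepting)

start=q0; accept=q3,q4; q0-0->q1; q0-1->q2; q1-0->q3; q1-1->q4; q2-0->q5; q2-1->q6; q3-0->q3; q3-1->q4; q4-0->q5; q4-1->q6; q5-0->q3; q5-1->q4; q6-0->q5; q6-1->q6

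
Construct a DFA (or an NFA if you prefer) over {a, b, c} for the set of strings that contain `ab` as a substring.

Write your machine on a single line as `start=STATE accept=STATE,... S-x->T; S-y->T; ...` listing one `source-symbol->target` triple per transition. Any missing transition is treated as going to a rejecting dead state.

States S0..S1 record the length of the longest prefix of `ab` that matches the current input suffix. Reaching S2 means `ab` has been seen, and we stay there forever. Accept from S2.
        a   b   c  
>  S0   S1  S0  S0 
   S1   S1  S2  S0 
 * S2   S2  S2  S2 
(> = start, * = accepting)

start=S0; accept=S2; S0-a->S1; S0-b->S0; S0-c->S0; S1-a->S1; S1-b->S2; S1-c->S0; S2-a->S2; S2-b->S2; S2-c->S2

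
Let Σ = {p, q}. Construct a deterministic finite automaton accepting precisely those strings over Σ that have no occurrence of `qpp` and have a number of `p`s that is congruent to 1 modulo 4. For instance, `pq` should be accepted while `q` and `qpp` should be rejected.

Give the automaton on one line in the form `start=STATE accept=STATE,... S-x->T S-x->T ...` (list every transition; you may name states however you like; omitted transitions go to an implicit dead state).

Handle the two conditions separately and then intersect. The first has 4 states tracking partial matches of the forbidden pattern `qpp`; the second has 4 states tracking the count of `p`s modulo 4. A product state is a pair (one from each), accepting exactly when both do.
With 16 states:
       p  q 
>  A   B  C 
 * B   D  E 
   C   F  C 
   D   G  H 
 * E   I  E 
 * F   J  E 
   G   A  K 
   H   L  H 
   I   M  H 
   J   M  J 
   K   N  K 
   L   O  K 
   M   O  M 
   N   P  C 
   O   P  O 
   P   J  P 
(> = start, * = accepting)

start=A accept=B,E,F A-p->B A-q->C B-p->D B-q->E C-p->F C-q->C D-p->G D-q->H E-p->I E-q->E F-p->J F-q->E G-p->A G-q->K H-p->L H-q->H I-p->M I-q->H J-p->M J-q->J K-p->N K-q->K L-p->O L-q->K M-p->O M-q->M N-p->P N-q->C O-p->P O-q->O P-p->J P-q->P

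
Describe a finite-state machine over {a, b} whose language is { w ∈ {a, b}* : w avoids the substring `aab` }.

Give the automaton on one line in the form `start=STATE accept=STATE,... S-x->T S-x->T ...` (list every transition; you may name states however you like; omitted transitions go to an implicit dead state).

This is the complement of 'contains `aab`'. Use the same substring-matching states — q0 through q3 holding how much of `aab` has just been matched — but flip the accepting set: everything except the trap q3 accepts.
With 4 states:
        a   b  
>* q0   q1  q0 
 * q1   q2  q0 
 * q2   q2  q3 
   q3   q3  q3 
(> = start, * = accepting)

start=q0 accept=q0,q1,q2 q0-a->q1 q0-b->q0 q1-a->q2 q1-b->q0 q2-a->q2 q2-b->q3 q3-a->q3 q3-b->q3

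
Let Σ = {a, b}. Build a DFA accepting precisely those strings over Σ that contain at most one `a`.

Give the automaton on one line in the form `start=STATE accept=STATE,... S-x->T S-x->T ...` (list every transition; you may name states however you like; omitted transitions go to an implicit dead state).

start=S0 accept=S0,S1 S0-a->S1 S0-b->S0 S1-a->S2 S1-b->S1 S2-a->S2 S2-b->S2

Count `a`s, saturating at 2: state S0 means no `a` yet, S1 means one `a` seen, S2 means more than one. Each `a` increments (capped at S2); other symbols loop. Accept from {S0, S1}.
        a   b  
>* S0   S1  S0 
 * S1   S2  S1 
   S2   S2  S2 
(> = start, * = accepting)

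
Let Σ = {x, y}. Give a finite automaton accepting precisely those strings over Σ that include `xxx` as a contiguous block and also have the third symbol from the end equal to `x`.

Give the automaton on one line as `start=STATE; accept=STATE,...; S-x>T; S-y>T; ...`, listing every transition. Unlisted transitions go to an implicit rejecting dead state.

start=q0; accept=q7,q15,q16,q17; q0-x>q1; q0-y>q2; q1-x>q3; q1-y>q4; q2-x>q5; q2-y>q6; q3-x>q7; q3-y>q8; q4-x>q9; q4-y>q10; q5-x>q11; q5-y>q12; q6-x>q13; q6-y>q14; q7-x>q7; q7-y>q15; q8-x>q9; q8-y>q10; q9-x>q11; q9-y>q12; q10-x>q13; q10-y>q14; q11-x>q7; q11-y>q8; q12-x>q9; q12-y>q10; q13-x>q11; q13-y>q12; q14-x>q13; q14-y>q14; q15-x>q16; q15-y>q17; q16-x>q18; q16-y>q19; q17-x>q20; q17-y>q21; q18-x>q7; q18-y>q15; q19-x>q16; q19-y>q17; q20-x>q18; q20-y>q19; q21-x>q20; q21-y>q21

Run two small machines in parallel and take their product. The first has 4 states tracking whether and how much of `xxx` has been seen; the second has 15 states tracking the last 3 symbols read. A product state is a pair (one from each), accepting exactly when both do.
With 22 states:
          x    y  
>  q0     q1   q2 
   q1     q3   q4 
   q2     q5   q6 
   q3     q7   q8 
   q4     q9  q10 
   q5    q11  q12 
   q6    q13  q14 
 * q7     q7  q15 
   q8     q9  q10 
   q9    q11  q12 
   q10   q13  q14 
   q11    q7   q8 
   q12    q9  q10 
   q13   q11  q12 
   q14   q13  q14 
 * q15   q16  q17 
 * q16   q18  q19 
 * q17   q20  q21 
   q18    q7  q15 
   q19   q16  q17 
   q20   q18  q19 
   q21   q20  q21 
(> = start, * = accepting)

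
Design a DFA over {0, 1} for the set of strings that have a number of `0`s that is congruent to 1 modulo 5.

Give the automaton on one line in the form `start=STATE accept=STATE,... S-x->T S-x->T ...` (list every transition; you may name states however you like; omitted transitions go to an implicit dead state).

start=q0 accept=q1 q0-0->q1 q0-1->q0 q1-0->q2 q1-1->q1 q2-0->q3 q2-1->q2 q3-0->q4 q3-1->q3 q4-0->q0 q4-1->q4

Keep the running count of `0`s modulo 5: each `0` advances along the cycle q0 → q1 → q2 → q3 → q4 → q0 while other symbols loop. Accept at q1.
        0   1  
>  q0   q1  q0 
 * q1   q2  q1 
   q2   q3  q2 
   q3   q4  q3 
   q4   q0  q4 
(> = start, * = accepting)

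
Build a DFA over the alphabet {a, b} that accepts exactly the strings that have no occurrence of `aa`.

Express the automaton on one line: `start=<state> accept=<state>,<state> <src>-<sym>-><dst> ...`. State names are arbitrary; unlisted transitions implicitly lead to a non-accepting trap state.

start=q0 accept=q0,q1 q0-a->q1 q0-b->q0 q1-a->q2 q1-b->q0 q2-a->q2 q2-b->q2

This is the complement of 'contains `aa`'. Use the same substring-matching states — q0 through q2 holding how much of `aa` has just been matched — but flip the accepting set: everything except the trap q2 accepts.
        a   b  
>* q0   q1  q0 
 * q1   q2  q0 
   q2   q2  q2 
(> = start, * = accepting)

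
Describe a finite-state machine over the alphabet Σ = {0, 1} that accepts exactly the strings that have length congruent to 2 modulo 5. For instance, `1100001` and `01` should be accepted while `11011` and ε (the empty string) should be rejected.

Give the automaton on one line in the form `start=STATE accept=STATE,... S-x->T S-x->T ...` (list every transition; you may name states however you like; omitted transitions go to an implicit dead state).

Only the length mod 5 matters, so use a 5-cycle: from any state, every input symbol moves to the next state, wrapping q4 back to q0. Mark q2 accepting.
        0   1  
>  q0   q1  q1 
   q1   q2  q2 
 * q2   q3  q3 
   q3   q4  q4 
   q4   q0  q0 
(> = start, * = accepting)

start=q0 accept=q2 q0-0->q1 q0-1->q1 q1-0->q2 q1-1->q2 q2-0->q3 q2-1->q3 q3-0->q4 q3-1->q4 q4-0->q0 q4-1->q0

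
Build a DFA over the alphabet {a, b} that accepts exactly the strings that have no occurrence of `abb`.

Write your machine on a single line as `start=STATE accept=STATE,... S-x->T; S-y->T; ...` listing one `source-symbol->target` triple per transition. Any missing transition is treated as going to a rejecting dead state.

start=s0; accept=s0,s1,s2; s0-a->s1; s0-b->s0; s1-a->s1; s1-b->s2; s2-a->s1; s2-b->s3; s3-a->s3; s3-b->s3

Track partial matches of the forbidden pattern `abb`. State s3 is a dead state reached once `abb` has occurred; every other state accepts. s0 means no part of `abb` is currently matched.
        a   b  
>* s0   s1  s0 
 * s1   s1  s2 
 * s2   s1  s3 
   s3   s3  s3 
(> = start, * = accepting)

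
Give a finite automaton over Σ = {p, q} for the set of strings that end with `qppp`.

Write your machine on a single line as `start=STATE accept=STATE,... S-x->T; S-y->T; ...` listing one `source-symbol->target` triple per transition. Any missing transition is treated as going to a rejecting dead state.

Let each state record the length of the longest suffix of the input read so far that is also a prefix of `qppp`. B means the last symbol is `q`; C means the last 2 symbols are `qp`; D means the last 3 symbols are `qpp`; E means the last 4 symbols are `qppp`. Accept only at E, where the string currently ends in `qppp`.
5 states suffice.
       p  q 
>  A   A  B 
   B   C  B 
   C   D  B 
   D   E  B 
 * E   A  B 
(> = start, * = accepting)

start=A; accept=E; A-p->A; A-q->B; B-p->C; B-q->B; C-p->D; C-q->B; D-p->E; D-q->B; E-p->A; E-q->B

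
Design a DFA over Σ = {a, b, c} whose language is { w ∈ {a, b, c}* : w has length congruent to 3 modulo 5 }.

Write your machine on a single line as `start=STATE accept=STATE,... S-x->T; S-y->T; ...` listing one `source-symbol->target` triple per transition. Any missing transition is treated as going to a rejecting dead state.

start=s0; accept=s3; s0-a->s1; s0-b->s1; s0-c->s1; s1-a->s2; s1-b->s2; s1-c->s2; s2-a->s3; s2-b->s3; s2-c->s3; s3-a->s4; s3-b->s4; s3-c->s4; s4-a->s0; s4-b->s0; s4-c->s0

Count input length modulo 5: every symbol advances one step around the cycle s0 → s1 → s2 → s3 → s4 → s0. Accept at s3.
5 states suffice.
        a   b   c  
>  s0   s1  s1  s1 
   s1   s2  s2  s2 
   s2   s3  s3  s3 
 * s3   s4  s4  s4 
   s4   s0  s0  s0 
(> = start, * = accepting)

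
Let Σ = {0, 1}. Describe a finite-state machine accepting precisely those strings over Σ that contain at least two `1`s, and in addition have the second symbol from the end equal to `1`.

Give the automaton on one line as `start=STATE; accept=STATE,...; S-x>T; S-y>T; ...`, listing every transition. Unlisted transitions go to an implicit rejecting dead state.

Run two small machines in parallel and take their product. The first has 4 states tracking the count of `1`s, saturating at 3; the second has 7 states tracking the last 2 symbols read. A product state is a pair (one from each), accepting exactly when both do. Minimizing collapses redundant product states.
A 6-state machine:
       0  1 
>  A   A  B 
   B   C  D 
   C   C  E 
 * D   F  D 
   E   F  D 
 * F   C  E 
(> = start, * = accepting)

start=A; accept=D,F; A-0>A; A-1>B; B-0>C; B-1>D; C-0>C; C-1>E; D-0>F; D-1>D; E-0>F; E-1>D; F-0>C; F-1>E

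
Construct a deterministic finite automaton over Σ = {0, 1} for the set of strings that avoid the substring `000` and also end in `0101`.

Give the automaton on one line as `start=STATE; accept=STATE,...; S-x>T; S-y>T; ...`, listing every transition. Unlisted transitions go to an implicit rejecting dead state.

Build one automaton per condition and run them in lockstep. The first has 4 states tracking partial matches of the forbidden pattern `000`; the second has 5 states tracking how much of the suffix `0101` has currently been matched. A product state is a pair (one from each), accepting exactly when both do. Minimizing collapses redundant product states.
A 7-state machine:
        0   1  
>  q0   q1  q0 
   q1   q2  q3 
   q2   q4  q3 
   q3   q5  q0 
   q4   q4  q4 
   q5   q2  q6 
 * q6   q5  q0 
(> = start, * = accepting)

start=q0; accept=q6; q0-0>q1; q0-1>q0; q1-0>q2; q1-1>q3; q2-0>q4; q2-1>q3; q3-0>q5; q3-1>q0; q4-0>q4; q4-1>q4; q5-0>q2; q5-1>q6; q6-0>q5; q6-1>q0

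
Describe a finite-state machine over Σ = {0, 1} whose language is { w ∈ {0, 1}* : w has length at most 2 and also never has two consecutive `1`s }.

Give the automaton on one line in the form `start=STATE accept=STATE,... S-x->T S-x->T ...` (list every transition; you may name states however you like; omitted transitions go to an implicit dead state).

start=s0 accept=s0,s1,s2,s3,s4 s0-0->s1 s0-1->s2 s1-0->s3 s1-1->s4 s2-0->s3 s2-1->s5 s3-0->s6 s3-1->s7 s4-0->s6 s4-1->s8 s5-0->s8 s5-1->s8 s6-0->s6 s6-1->s7 s7-0->s6 s7-1->s8 s8-0->s8 s8-1->s8

Build one automaton per condition and run them in lockstep. One (4 states) tracks the input length, saturating at 3; the other (3 states) tracks partial matches of the forbidden pattern `11`. Each combined state is a pair, one component from each; accept when both components accept.
A 9-state machine:
        0   1  
>* s0   s1  s2 
 * s1   s3  s4 
 * s2   s3  s5 
 * s3   s6  s7 
 * s4   s6  s8 
   s5   s8  s8 
   s6   s6  s7 
   s7   s6  s8 
   s8   s8  s8 
(> = start, * = accepting)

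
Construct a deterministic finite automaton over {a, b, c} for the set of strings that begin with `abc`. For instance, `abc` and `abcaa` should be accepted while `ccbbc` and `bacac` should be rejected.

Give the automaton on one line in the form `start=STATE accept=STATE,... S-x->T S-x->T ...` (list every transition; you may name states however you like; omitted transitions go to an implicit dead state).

start=q0 accept=q3 q0-a->q1 q0-b->q4 q0-c->q4 q1-a->q4 q1-b->q2 q1-c->q4 q2-a->q4 q2-b->q4 q2-c->q3 q3-a->q3 q3-b->q3 q3-c->q3 q4-a->q4 q4-b->q4 q4-c->q4

Check the first 3 symbols one by one: q0 through q2 record how many have matched `abc` so far; any wrong symbol goes to the dead state q4. After all 3 match we enter the accepting sink q3.
        a   b   c  
>  q0   q1  q4  q4 
   q1   q4  q2  q4 
   q2   q4  q4  q3 
 * q3   q3  q3  q3 
   q4   q4  q4  q4 
(> = start, * = accepting)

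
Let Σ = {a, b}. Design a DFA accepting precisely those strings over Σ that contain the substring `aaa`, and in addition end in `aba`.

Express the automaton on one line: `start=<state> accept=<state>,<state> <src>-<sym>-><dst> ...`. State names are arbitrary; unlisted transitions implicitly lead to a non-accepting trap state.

Build one automaton per condition and run them in lockstep. The first has 4 states tracking whether and how much of `aaa` has been seen; the second has 4 states tracking how much of the suffix `aba` has currently been matched. A product state is a pair (one from each), accepting exactly when both do.
A 9-state machine:
        a   b  
>  s0   s1  s0 
   s1   s2  s3 
   s2   s4  s3 
   s3   s5  s0 
   s4   s4  s6 
   s5   s2  s3 
   s6   s7  s8 
 * s7   s4  s6 
   s8   s4  s8 
(> = start, * = accepting)

start=s0 accept=s7 s0-a->s1 s0-b->s0 s1-a->s2 s1-b->s3 s2-a->s4 s2-b->s3 s3-a->s5 s3-b->s0 s4-a->s4 s4-b->s6 s5-a->s2 s5-b->s3 s6-a->s7 s6-b->s8 s7-a->s4 s7-b->s6 s8-a->s4 s8-b->s8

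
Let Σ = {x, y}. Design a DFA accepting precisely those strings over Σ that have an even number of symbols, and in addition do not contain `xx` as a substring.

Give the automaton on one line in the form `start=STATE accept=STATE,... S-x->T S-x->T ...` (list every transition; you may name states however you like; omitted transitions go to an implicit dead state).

Run two small machines in parallel and take their product. One (2 states) tracks the input length modulo 2; the other (3 states) tracks partial matches of the forbidden pattern `xx`. Each combined state is a pair, one component from each; accept when both components accept. After merging equivalent states the machine shrinks.
With 5 states:
        x   y  
>* s0   s1  s2 
   s1   s3  s0 
   s2   s4  s0 
   s3   s3  s3 
 * s4   s3  s2 
(> = start, * = accepting)

start=s0 accept=s0,s4 s0-x->s1 s0-y->s2 s1-x->s3 s1-y->s0 s2-x->s4 s2-y->s0 s3-x->s3 s3-y->s3 s4-x->s3 s4-y->s2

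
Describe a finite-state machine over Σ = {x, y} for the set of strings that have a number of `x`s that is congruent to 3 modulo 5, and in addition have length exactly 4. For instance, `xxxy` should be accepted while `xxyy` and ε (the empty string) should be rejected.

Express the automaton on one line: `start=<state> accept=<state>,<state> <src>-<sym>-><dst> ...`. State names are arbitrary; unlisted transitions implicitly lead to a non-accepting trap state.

Run two small machines in parallel and take their product. The first has 5 states tracking the count of `x`s modulo 5; the second has 6 states tracking the input length, saturating at 5. A product state is a pair (one from each), accepting exactly when both do.
20 states suffice.
          x    y  
>  S0     S1   S2 
   S1     S3   S4 
   S2     S4   S5 
   S3     S6   S7 
   S4     S7   S8 
   S5     S8   S9 
   S6    S10  S11 
   S7    S11  S12 
   S8    S12  S13 
   S9    S13  S14 
   S10   S15  S16 
 * S11   S16  S17 
   S12   S17  S18 
   S13   S18  S19 
   S14   S19  S15 
   S15   S19  S15 
   S16   S15  S16 
   S17   S16  S17 
   S18   S17  S18 
   S19   S18  S19 
(> = start, * = accepting)

start=S0 accept=S11 S0-x->S1 S0-y->S2 S1-x->S3 S1-y->S4 S2-x->S4 S2-y->S5 S3-x->S6 S3-y->S7 S4-x->S7 S4-y->S8 S5-x->S8 S5-y->S9 S6-x->S10 S6-y->S11 S7-x->S11 S7-y->S12 S8-x->S12 S8-y->S13 S9-x->S13 S9-y->S14 S10-x->S15 S10-y->S16 S11-x->S16 S11-y->S17 S12-x->S17 S12-y->S18 S13-x->S18 S13-y->S19 S14-x->S19 S14-y->S15 S15-x->S19 S15-y->S15 S16-x->S15 S16-y->S16 S17-x->S16 S17-y->S17 S18-x->S17 S18-y->S18 S19-x->S18 S19-y->S19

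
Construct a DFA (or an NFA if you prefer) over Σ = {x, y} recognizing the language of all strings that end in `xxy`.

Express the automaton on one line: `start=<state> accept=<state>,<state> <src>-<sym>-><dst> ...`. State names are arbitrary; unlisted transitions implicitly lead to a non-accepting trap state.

Remember how much of `xxy` the current input suffix matches. State s0 means no match yet; s1 means the last symbol is `x`; s2 means the last 2 symbols are `xx`; s3 means the last 3 symbols are `xxy`. Only s3 accepts. On a mismatch, fall back to the longest proper suffix that is still a prefix of `xxy`.
A 4-state machine:
        x   y  
>  s0   s1  s0 
   s1   s2  s0 
   s2   s2  s3 
 * s3   s1  s0 
(> = start, * = accepting)

start=s0 accept=s3 s0-x->s1 s0-y->s0 s1-x->s2 s1-y->s0 s2-x->s2 s2-y->s3 s3-x->s1 s3-y->s0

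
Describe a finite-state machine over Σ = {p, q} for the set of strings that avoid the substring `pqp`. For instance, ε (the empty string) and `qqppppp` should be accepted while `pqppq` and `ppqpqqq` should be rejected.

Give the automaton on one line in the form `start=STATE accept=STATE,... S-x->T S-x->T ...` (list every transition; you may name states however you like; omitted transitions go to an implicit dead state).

This is the complement of 'contains `pqp`'. Use the same substring-matching states — A through D holding how much of `pqp` has just been matched — but flip the accepting set: everything except the trap D accepts.
4 states suffice.
       p  q 
>* A   B  A 
 * B   B  C 
 * C   D  A 
   D   D  D 
(> = start, * = accepting)

start=A accept=A,B,C A-p->B A-q->A B-p->B B-q->C C-p->D C-q->A D-p->D D-q->D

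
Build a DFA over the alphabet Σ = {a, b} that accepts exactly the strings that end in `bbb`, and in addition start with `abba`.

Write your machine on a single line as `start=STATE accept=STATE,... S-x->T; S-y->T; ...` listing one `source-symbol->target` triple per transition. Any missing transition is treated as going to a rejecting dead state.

Run two small machines in parallel and take their product. The first has 4 states tracking how much of the suffix `bbb` has currently been matched; the second has 6 states tracking whether the input so far still matches the prefix `abba`. A product state is a pair (one from each), accepting exactly when both do. After merging equivalent states the machine shrinks.
9 states suffice.
        a   b  
>  q0   q1  q2 
   q1   q2  q3 
   q2   q2  q2 
   q3   q2  q4 
   q4   q5  q2 
   q5   q5  q6 
   q6   q5  q7 
   q7   q5  q8 
 * q8   q5  q8 
(> = start, * = accepting)

start=q0; accept=q8; q0-a->q1; q0-b->q2; q1-a->q2; q1-b->q3; q2-a->q2; q2-b->q2; q3-a->q2; q3-b->q4; q4-a->q5; q4-b->q2; q5-a->q5; q5-b->q6; q6-a->q5; q6-b->q7; q7-a->q5; q7-b->q8; q8-a->q5; q8-b->q8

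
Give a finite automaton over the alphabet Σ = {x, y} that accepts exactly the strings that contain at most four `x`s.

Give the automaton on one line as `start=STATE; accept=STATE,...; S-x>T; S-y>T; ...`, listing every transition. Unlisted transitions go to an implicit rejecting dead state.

start=q0; accept=q0,q1,q2,q3,q4; q0-x>q1; q0-y>q0; q1-x>q2; q1-y>q1; q2-x>q3; q2-y>q2; q3-x>q4; q3-y>q3; q4-x>q5; q4-y>q4; q5-x>q5; q5-y>q5

Count `x`s, saturating at 5: states q0 through q4 mean 0 through 4 `x`s seen; q5 means more than 4. Each `x` increments (capped at q5); other symbols loop. Accept from {q0, q1, q2, q3, q4}.
        x   y  
>* q0   q1  q0 
 * q1   q2  q1 
 * q2   q3  q2 
 * q3   q4  q3 
 * q4   q5  q4 
   q5   q5  q5 
(> = start, * = accepting)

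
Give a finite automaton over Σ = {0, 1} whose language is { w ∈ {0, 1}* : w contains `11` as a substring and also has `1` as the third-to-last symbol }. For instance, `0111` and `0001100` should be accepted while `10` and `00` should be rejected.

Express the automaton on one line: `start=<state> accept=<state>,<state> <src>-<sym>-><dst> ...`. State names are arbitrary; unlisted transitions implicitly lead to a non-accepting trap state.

Build one automaton per condition and run them in lockstep. One (3 states) tracks whether and how much of `11` has been seen; the other (15 states) tracks the last 3 symbols read. Each combined state is a pair, one component from each; accept when both components accept.
With 20 states:
          0    1  
>  s0     s1   s2 
   s1     s3   s4 
   s2     s5   s6 
   s3     s7   s8 
   s4     s9  s10 
   s5    s11  s12 
   s6    s13  s14 
   s7     s7   s8 
   s8     s9  s10 
   s9    s11  s12 
   s10   s13  s14 
   s11    s7   s8 
   s12    s9  s10 
 * s13   s15  s16 
 * s14   s13  s14 
 * s15   s17  s18 
 * s16   s19  s10 
   s17   s17  s18 
   s18   s19  s10 
   s19   s15  s16 
(> = start, * = accepting)

start=s0 accept=s13,s14,s15,s16 s0-0->s1 s0-1->s2 s1-0->s3 s1-1->s4 s2-0->s5 s2-1->s6 s3-0->s7 s3-1->s8 s4-0->s9 s4-1->s10 s5-0->s11 s5-1->s12 s6-0->s13 s6-1->s14 s7-0->s7 s7-1->s8 s8-0->s9 s8-1->s10 s9-0->s11 s9-1->s12 s10-0->s13 s10-1->s14 s11-0->s7 s11-1->s8 s12-0->s9 s12-1->s10 s13-0->s15 s13-1->s16 s14-0->s13 s14-1->s14 s15-0->s17 s15-1->s18 s16-0->s19 s16-1->s10 s17-0->s17 s17-1->s18 s18-0->s19 s18-1->s10 s19-0->s15 s19-1->s16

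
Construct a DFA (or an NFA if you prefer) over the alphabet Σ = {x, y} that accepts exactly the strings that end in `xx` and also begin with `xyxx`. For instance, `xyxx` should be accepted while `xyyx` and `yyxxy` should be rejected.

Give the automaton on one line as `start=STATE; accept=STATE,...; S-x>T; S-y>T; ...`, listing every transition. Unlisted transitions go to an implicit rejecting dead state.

start=s0; accept=s5; s0-x>s1; s0-y>s2; s1-x>s2; s1-y>s3; s2-x>s2; s2-y>s2; s3-x>s4; s3-y>s2; s4-x>s5; s4-y>s2; s5-x>s5; s5-y>s6; s6-x>s7; s6-y>s6; s7-x>s5; s7-y>s6

Handle the two conditions separately and then intersect. One (3 states) tracks how much of the suffix `xx` has currently been matched; the other (6 states) tracks whether the input so far still matches the prefix `xyxx`. Each combined state is a pair, one component from each; accept when both components accept. Minimizing collapses redundant product states.
8 states suffice.
        x   y  
>  s0   s1  s2 
   s1   s2  s3 
   s2   s2  s2 
   s3   s4  s2 
   s4   s5  s2 
 * s5   s5  s6 
   s6   s7  s6 
   s7   s5  s6 
(> = start, * = accepting)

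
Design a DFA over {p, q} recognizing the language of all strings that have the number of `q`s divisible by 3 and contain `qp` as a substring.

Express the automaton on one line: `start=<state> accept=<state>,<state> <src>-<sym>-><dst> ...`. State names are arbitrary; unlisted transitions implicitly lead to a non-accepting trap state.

Build one automaton per condition and run them in lockstep. One (3 states) tracks the count of `q`s modulo 3; the other (3 states) tracks whether and how much of `qp` has been seen. Each combined state is a pair, one component from each; accept when both components accept.
7 states suffice.
        p   q  
>  s0   s0  s1 
   s1   s2  s3 
   s2   s2  s4 
   s3   s4  s5 
   s4   s4  s6 
   s5   s6  s1 
 * s6   s6  s2 
(> = start, * = accepting)

start=s0 accept=s6 s0-p->s0 s0-q->s1 s1-p->s2 s1-q->s3 s2-p->s2 s2-q->s4 s3-p->s4 s3-q->s5 s4-p->s4 s4-q->s6 s5-p->s6 s5-q->s1 s6-p->s6 s6-q->s2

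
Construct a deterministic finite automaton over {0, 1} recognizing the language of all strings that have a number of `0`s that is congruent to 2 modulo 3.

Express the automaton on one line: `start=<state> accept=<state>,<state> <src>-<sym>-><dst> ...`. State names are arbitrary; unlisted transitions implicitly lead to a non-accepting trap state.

start=s0 accept=s2 s0-0->s1 s0-1->s0 s1-0->s2 s1-1->s1 s2-0->s0 s2-1->s2

Keep the running count of `0`s modulo 3: each `0` advances along the cycle s0 → s1 → s2 → s0 while other symbols loop. Accept at s2.
3 states suffice.
        0   1  
>  s0   s1  s0 
   s1   s2  s1 
 * s2   s0  s2 
(> = start, * = accepting)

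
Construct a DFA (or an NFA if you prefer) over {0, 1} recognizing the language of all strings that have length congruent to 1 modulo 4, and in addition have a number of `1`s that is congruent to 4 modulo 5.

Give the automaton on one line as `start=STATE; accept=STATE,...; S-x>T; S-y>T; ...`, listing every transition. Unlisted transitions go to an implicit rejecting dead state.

start=S0; accept=S16; S0-0>S1; S0-1>S2; S1-0>S3; S1-1>S4; S2-0>S4; S2-1>S5; S3-0>S6; S3-1>S7; S4-0>S7; S4-1>S8; S5-0>S8; S5-1>S9; S6-0>S0; S6-1>S10; S7-0>S10; S7-1>S11; S8-0>S11; S8-1>S12; S9-0>S12; S9-1>S13; S10-0>S2; S10-1>S14; S11-0>S14; S11-1>S15; S12-0>S15; S12-1>S16; S13-0>S16; S13-1>S1; S14-0>S5; S14-1>S17; S15-0>S17; S15-1>S18; S16-0>S18; S16-1>S3; S17-0>S9; S17-1>S19; S18-0>S19; S18-1>S6; S19-0>S13; S19-1>S0

Build one automaton per condition and run them in lockstep. The first has 4 states tracking the input length modulo 4; the second has 5 states tracking the count of `1`s modulo 5. A product state is a pair (one from each), accepting exactly when both do.
20 states suffice.
          0    1  
>  S0     S1   S2 
   S1     S3   S4 
   S2     S4   S5 
   S3     S6   S7 
   S4     S7   S8 
   S5     S8   S9 
   S6     S0  S10 
   S7    S10  S11 
   S8    S11  S12 
   S9    S12  S13 
   S10    S2  S14 
   S11   S14  S15 
   S12   S15  S16 
   S13   S16   S1 
   S14    S5  S17 
   S15   S17  S18 
 * S16   S18   S3 
   S17    S9  S19 
   S18   S19   S6 
   S19   S13   S0 
(> = start, * = accepting)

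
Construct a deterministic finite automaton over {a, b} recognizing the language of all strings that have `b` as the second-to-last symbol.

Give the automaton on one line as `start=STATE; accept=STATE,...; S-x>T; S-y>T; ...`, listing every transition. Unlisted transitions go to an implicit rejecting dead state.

start=s0; accept=s5,s6; s0-a>s1; s0-b>s2; s1-a>s3; s1-b>s4; s2-a>s5; s2-b>s6; s3-a>s3; s3-b>s4; s4-a>s5; s4-b>s6; s5-a>s3; s5-b>s4; s6-a>s5; s6-b>s6

Because acceptance depends on a position counted from the end, the machine has to buffer the most recent 2 symbols. Make each state the string of the last up-to-2 symbols read; on input `x` shift the window left and append `x`. Accept when the buffered window has length 2 and begins with `b`.
A 7-state machine:
        a   b  
>  s0   s1  s2 
   s1   s3  s4 
   s2   s5  s6 
   s3   s3  s4 
   s4   s5  s6 
 * s5   s3  s4 
 * s6   s5  s6 
(> = start, * = accepting)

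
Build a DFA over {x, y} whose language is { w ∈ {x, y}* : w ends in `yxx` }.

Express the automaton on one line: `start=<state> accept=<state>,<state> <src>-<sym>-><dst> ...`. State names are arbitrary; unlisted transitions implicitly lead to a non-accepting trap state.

start=A accept=D A-x->A A-y->B B-x->C B-y->B C-x->D C-y->B D-x->A D-y->B

Let each state record the length of the longest suffix of the input read so far that is also a prefix of `yxx`. B means the last symbol is `y`; C means the last 2 symbols are `yx`; D means the last 3 symbols are `yxx`. Accept only at D, where the string currently ends in `yxx`.
4 states suffice.
       x  y 
>  A   A  B 
   B   C  B 
   C   D  B 
 * D   A  B 
(> = start, * = accepting)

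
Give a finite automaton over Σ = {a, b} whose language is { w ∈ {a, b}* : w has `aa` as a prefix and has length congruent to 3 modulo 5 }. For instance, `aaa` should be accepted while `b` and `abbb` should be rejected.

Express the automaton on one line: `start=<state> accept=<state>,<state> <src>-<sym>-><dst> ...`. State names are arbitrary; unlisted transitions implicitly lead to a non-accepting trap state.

Build one automaton per condition and run them in lockstep. The first has 4 states tracking whether the input so far still matches the prefix `aa`; the second has 5 states tracking the input length modulo 5. A product state is a pair (one from each), accepting exactly when both do. Equivalent product states are then merged.
With 8 states:
        a   b  
>  q0   q1  q2 
   q1   q3  q2 
   q2   q2  q2 
   q3   q4  q4 
 * q4   q5  q5 
   q5   q6  q6 
   q6   q7  q7 
   q7   q3  q3 
(> = start, * = accepting)

start=q0 accept=q4 q0-a->q1 q0-b->q2 q1-a->q3 q1-b->q2 q2-a->q2 q2-b->q2 q3-a->q4 q3-b->q4 q4-a->q5 q4-b->q5 q5-a->q6 q5-b->q6 q6-a->q7 q6-b->q7 q7-a->q3 q7-b->q3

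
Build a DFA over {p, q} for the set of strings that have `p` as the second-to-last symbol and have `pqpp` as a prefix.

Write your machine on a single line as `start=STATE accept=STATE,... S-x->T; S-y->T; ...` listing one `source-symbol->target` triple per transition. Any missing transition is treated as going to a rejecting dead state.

start=A; accept=F,G; A-p->B; A-q->C; B-p->C; B-q->D; C-p->C; C-q->C; D-p->E; D-q->C; E-p->F; E-q->C; F-p->F; F-q->G; G-p->H; G-q->I; H-p->F; H-q->G; I-p->H; I-q->I

Build one automaton per condition and run them in lockstep. The first has 7 states tracking the last 2 symbols read; the second has 6 states tracking whether the input so far still matches the prefix `pqpp`. A product state is a pair (one from each), accepting exactly when both do. After merging equivalent states the machine shrinks.
With 9 states:
       p  q 
>  A   B  C 
   B   C  D 
   C   C  C 
   D   E  C 
   E   F  C 
 * F   F  G 
 * G   H  I 
   H   F  G 
   I   H  I 
(> = start, * = accepting)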